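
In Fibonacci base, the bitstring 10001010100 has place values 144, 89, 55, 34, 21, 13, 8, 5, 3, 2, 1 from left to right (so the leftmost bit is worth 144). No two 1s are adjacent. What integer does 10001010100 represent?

176

Summing the place values of the 1 bits: 144 + 21 + 8 + 3 = 176.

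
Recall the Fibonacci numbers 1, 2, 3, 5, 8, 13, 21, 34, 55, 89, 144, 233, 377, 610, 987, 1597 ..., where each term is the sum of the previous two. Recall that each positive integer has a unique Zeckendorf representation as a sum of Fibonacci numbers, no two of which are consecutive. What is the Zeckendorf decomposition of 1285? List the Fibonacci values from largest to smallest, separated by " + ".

987 + 233 + 55 + 8 + 2

Greedily peel off the largest Fibonacci term at each step:
987 ≤ 1285 < 1597, so take 987; remainder 298
233 ≤ 298 < 377, so take 233; remainder 65
55 ≤ 65 < 89, so take 55; remainder 10
8 ≤ 10 < 13, so take 8; remainder 2
2 ≤ 2 < 3, so take 2; remainder 0
So 1285 = 987 + 233 + 55 + 8 + 2, with no two terms consecutive in the sequence.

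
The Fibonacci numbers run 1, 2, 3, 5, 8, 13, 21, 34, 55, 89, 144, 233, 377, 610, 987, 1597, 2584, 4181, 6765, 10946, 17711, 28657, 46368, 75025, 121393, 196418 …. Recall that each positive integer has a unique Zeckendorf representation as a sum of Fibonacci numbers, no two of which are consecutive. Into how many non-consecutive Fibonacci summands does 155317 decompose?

7

Repeatedly subtract the largest Fibonacci number that fits:
largest Fibonacci ≤ 155317 is 121393; 155317 − 121393 = 33924
largest Fibonacci ≤ 33924 is 28657; 33924 − 28657 = 5267
largest Fibonacci ≤ 5267 is 4181; 5267 − 4181 = 1086
largest Fibonacci ≤ 1086 is 987; 1086 − 987 = 99
largest Fibonacci ≤ 99 is 89; 99 − 89 = 10
largest Fibonacci ≤ 10 is 8; 10 − 8 = 2
largest Fibonacci ≤ 2 is 2; 2 − 2 = 0
155317 = 121393 + 28657 + 4181 + 987 + 89 + 8 + 2, which has 7 terms.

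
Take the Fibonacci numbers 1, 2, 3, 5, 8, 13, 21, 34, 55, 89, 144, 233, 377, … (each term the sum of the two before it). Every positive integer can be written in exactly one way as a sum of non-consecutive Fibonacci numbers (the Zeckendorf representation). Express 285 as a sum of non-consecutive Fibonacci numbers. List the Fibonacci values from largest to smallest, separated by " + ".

233 + 34 + 13 + 5

285 − 233 = 52
52 − 34 = 18
18 − 13 = 5
5 − 5 = 0
So 285 = 233 + 34 + 13 + 5, with no two terms consecutive in the sequence.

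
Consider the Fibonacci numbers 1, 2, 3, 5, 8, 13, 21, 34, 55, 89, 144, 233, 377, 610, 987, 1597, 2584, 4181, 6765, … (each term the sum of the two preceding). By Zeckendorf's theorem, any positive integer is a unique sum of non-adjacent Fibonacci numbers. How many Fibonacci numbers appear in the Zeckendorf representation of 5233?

5

Greedy algorithm:
largest Fibonacci ≤ 5233 is 4181; 5233 − 4181 = 1052
largest Fibonacci ≤ 1052 is 987; 1052 − 987 = 65
largest Fibonacci ≤ 65 is 55; 65 − 55 = 10
largest Fibonacci ≤ 10 is 8; 10 − 8 = 2
largest Fibonacci ≤ 2 is 2; 2 − 2 = 0
5233 = 4181 + 987 + 55 + 8 + 2, which has 5 terms.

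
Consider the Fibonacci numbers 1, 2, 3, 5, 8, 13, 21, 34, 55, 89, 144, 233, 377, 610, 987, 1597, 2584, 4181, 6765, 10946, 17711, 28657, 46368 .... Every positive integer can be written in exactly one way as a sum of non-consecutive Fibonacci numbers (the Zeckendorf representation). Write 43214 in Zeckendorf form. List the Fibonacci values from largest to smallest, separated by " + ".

take 28657 (≤ 43214); 43214 − 28657 = 14557
take 10946 (≤ 14557); 14557 − 10946 = 3611
take 2584 (≤ 3611); 3611 − 2584 = 1027
take 987 (≤ 1027); 1027 − 987 = 40
take 34 (≤ 40); 40 − 34 = 6
take 5 (≤ 6); 6 − 5 = 1
take 1 (≤ 1); 1 − 1 = 0
So 43214 = 28657 + 10946 + 2584 + 987 + 34 + 5 + 1, with no two terms consecutive in the sequence.

28657 + 10946 + 2584 + 987 + 34 + 5 + 1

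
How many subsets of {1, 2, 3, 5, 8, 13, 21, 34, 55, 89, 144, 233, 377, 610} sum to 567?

6

Each representation comes from the Zeckendorf form by replacing some F_k with F_{k−1} + F_{k−2} where possible.
567 = 377+144+34+8+3+1 = 377+144+21+13+8+3+1 = 377+89+55+34+8+3+1 = 377+89+55+21+13+8+3+1 = 233+144+89+55+34+8+3+1 = … (1 more), for 6 in all.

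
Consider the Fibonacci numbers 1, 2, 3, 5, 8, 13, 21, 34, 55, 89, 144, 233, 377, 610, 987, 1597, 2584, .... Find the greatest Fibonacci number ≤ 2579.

1597 ≤ 2579 < 2584, so the largest Fibonacci number not exceeding 2579 is 1597.

1597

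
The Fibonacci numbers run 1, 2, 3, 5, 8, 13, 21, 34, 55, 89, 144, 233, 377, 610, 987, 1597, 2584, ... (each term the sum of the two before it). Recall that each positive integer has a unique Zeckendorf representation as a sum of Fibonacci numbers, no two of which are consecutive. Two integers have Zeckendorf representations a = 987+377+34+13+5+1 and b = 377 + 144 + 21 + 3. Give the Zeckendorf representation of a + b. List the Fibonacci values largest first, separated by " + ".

The two numbers are 1417 and 545, so their sum is 1962.
1962 − 1597 = 365
365 − 233 = 132
132 − 89 = 43
43 − 34 = 9
9 − 8 = 1
1 − 1 = 0

1597 + 233 + 89 + 34 + 8 + 1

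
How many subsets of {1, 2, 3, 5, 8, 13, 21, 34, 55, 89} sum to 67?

Starting from the Zeckendorf form and repeatedly splitting a term F_k into F_{k−1} + F_{k−2} (when neither is already used) reaches every representation.
67 = 55+8+3+1 = 34+21+8+3+1 — 2 representations.

2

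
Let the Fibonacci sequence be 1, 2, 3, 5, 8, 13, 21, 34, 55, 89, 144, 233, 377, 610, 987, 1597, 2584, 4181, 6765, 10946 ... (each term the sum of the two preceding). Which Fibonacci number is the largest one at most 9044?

6765 ≤ 9044 < 10946, so the largest Fibonacci number not exceeding 9044 is 6765.

6765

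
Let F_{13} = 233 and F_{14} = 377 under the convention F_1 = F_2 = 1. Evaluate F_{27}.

196418

By F_{2k+1} = F_k² + F_{k+1}²: F_{27} = 233² + 377² = 54289 + 142129 = 196418.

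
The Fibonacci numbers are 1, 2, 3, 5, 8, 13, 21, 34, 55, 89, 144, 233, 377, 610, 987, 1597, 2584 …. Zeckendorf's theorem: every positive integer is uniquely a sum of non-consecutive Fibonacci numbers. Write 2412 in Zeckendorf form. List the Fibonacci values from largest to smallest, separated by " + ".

Repeatedly subtract the largest Fibonacci number that fits:
1597 ≤ 2412 < 2584, so take 1597; remainder 815
610 ≤ 815 < 987, so take 610; remainder 205
144 ≤ 205 < 233, so take 144; remainder 61
55 ≤ 61 < 89, so take 55; remainder 6
5 ≤ 6 < 8, so take 5; remainder 1
1 ≤ 1 < 2, so take 1; remainder 0
So 2412 = 1597 + 610 + 144 + 55 + 5 + 1, with no two terms consecutive in the sequence.

1597 + 610 + 144 + 55 + 5 + 1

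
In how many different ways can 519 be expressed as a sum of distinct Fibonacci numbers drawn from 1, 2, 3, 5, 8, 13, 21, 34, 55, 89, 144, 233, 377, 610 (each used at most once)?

10

Each representation comes from the Zeckendorf form by replacing some F_k with F_{k−1} + F_{k−2} where possible.
519 = 377+89+34+13+5+1 = 377+89+34+13+3+2+1 = 233+144+89+34+13+5+1 = 377+89+34+8+5+3+2+1 = 233+144+89+34+13+3+2+1 = … (5 more), for 10 in all.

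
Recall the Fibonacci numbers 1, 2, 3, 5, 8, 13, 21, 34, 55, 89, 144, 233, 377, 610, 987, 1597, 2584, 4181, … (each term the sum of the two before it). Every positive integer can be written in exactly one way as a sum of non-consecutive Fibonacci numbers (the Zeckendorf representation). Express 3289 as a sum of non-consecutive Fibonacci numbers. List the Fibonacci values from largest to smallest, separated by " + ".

3289: greatest Fibonacci not exceeding it is 2584, leaving 705
705: greatest Fibonacci not exceeding it is 610, leaving 95
95: greatest Fibonacci not exceeding it is 89, leaving 6
6: greatest Fibonacci not exceeding it is 5, leaving 1
1: greatest Fibonacci not exceeding it is 1, leaving 0
So 3289 = 2584 + 610 + 89 + 5 + 1, with no two terms consecutive in the sequence.

2584 + 610 + 89 + 5 + 1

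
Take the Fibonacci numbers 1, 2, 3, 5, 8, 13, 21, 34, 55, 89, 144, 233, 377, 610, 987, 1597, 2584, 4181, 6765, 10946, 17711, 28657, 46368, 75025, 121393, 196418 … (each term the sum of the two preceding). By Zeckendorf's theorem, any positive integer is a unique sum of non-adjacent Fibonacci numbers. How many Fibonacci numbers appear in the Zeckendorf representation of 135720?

135720: greatest Fibonacci not exceeding it is 121393, leaving 14327
14327: greatest Fibonacci not exceeding it is 10946, leaving 3381
3381: greatest Fibonacci not exceeding it is 2584, leaving 797
797: greatest Fibonacci not exceeding it is 610, leaving 187
187: greatest Fibonacci not exceeding it is 144, leaving 43
43: greatest Fibonacci not exceeding it is 34, leaving 9
9: greatest Fibonacci not exceeding it is 8, leaving 1
1: greatest Fibonacci not exceeding it is 1, leaving 0
135720 = 121393 + 10946 + 2584 + 610 + 144 + 34 + 8 + 1, which has 8 terms.

8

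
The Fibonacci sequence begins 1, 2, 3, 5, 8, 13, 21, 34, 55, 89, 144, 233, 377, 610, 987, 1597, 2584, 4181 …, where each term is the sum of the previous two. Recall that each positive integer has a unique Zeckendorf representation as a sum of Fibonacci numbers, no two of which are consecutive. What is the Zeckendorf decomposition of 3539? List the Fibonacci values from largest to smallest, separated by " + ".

2584 + 610 + 233 + 89 + 21 + 2

Repeatedly subtract the largest Fibonacci number that fits:
3539: greatest Fibonacci not exceeding it is 2584, leaving 955
955: greatest Fibonacci not exceeding it is 610, leaving 345
345: greatest Fibonacci not exceeding it is 233, leaving 112
112: greatest Fibonacci not exceeding it is 89, leaving 23
23: greatest Fibonacci not exceeding it is 21, leaving 2
2: greatest Fibonacci not exceeding it is 2, leaving 0
So 3539 = 2584 + 610 + 233 + 89 + 21 + 2, with no two terms consecutive in the sequence.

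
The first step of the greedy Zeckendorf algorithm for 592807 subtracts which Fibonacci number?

514229

514229 ≤ 592807 < 832040, so the largest Fibonacci number not exceeding 592807 is 514229.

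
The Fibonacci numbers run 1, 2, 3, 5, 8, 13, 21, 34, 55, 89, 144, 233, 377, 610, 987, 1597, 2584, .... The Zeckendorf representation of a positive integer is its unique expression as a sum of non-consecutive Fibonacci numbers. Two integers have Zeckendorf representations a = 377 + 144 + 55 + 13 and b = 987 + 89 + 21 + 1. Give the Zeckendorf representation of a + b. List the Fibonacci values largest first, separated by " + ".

The two numbers are 589 and 1098, so their sum is 1687.
Repeatedly subtract the largest Fibonacci number that fits:
1687: greatest Fibonacci not exceeding it is 1597, leaving 90
90: greatest Fibonacci not exceeding it is 89, leaving 1
1: greatest Fibonacci not exceeding it is 1, leaving 0

1597 + 89 + 1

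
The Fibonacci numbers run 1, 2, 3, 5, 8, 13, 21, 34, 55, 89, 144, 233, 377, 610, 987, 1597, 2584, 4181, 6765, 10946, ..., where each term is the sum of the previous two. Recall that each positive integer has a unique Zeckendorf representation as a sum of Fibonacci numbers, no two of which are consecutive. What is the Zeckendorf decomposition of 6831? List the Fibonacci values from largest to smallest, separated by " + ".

6765 + 55 + 8 + 3

largest Fibonacci ≤ 6831 is 6765; 6831 − 6765 = 66
largest Fibonacci ≤ 66 is 55; 66 − 55 = 11
largest Fibonacci ≤ 11 is 8; 11 − 8 = 3
largest Fibonacci ≤ 3 is 3; 3 − 3 = 0
So 6831 = 6765 + 55 + 8 + 3, with no two terms consecutive in the sequence.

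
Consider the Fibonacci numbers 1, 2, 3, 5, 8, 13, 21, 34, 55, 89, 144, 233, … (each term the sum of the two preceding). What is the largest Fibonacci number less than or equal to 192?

144

144 ≤ 192 < 233, so the largest Fibonacci number not exceeding 192 is 144.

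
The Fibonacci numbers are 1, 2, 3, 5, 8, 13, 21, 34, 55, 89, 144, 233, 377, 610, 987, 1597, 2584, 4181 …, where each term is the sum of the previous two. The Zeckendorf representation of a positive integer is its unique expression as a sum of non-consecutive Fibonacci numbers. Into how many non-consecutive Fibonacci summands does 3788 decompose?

Greedily peel off the largest Fibonacci term at each step:
subtract 2584 from 3788: 1204 remains
subtract 987 from 1204: 217 remains
subtract 144 from 217: 73 remains
subtract 55 from 73: 18 remains
subtract 13 from 18: 5 remains
subtract 5 from 5: 0 remains
3788 = 2584 + 987 + 144 + 55 + 13 + 5, which has 6 terms.

6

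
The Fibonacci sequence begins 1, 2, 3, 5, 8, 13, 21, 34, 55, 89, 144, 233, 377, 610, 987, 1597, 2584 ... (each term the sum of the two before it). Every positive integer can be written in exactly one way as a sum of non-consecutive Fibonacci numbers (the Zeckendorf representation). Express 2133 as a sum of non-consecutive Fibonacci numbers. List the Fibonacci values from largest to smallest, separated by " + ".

2133: greatest Fibonacci not exceeding it is 1597, leaving 536
536: greatest Fibonacci not exceeding it is 377, leaving 159
159: greatest Fibonacci not exceeding it is 144, leaving 15
15: greatest Fibonacci not exceeding it is 13, leaving 2
2: greatest Fibonacci not exceeding it is 2, leaving 0
So 2133 = 1597 + 377 + 144 + 13 + 2, with no two terms consecutive in the sequence.

1597 + 377 + 144 + 13 + 2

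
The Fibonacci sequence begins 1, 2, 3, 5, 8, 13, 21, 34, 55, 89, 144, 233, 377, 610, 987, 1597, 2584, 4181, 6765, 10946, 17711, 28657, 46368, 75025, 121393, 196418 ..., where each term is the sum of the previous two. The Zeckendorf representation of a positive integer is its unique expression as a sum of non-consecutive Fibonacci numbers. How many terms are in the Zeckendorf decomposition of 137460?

7

Repeatedly subtract the largest Fibonacci number that fits:
subtract 121393 from 137460: 16067 remains
subtract 10946 from 16067: 5121 remains
subtract 4181 from 5121: 940 remains
subtract 610 from 940: 330 remains
subtract 233 from 330: 97 remains
subtract 89 from 97: 8 remains
subtract 8 from 8: 0 remains
137460 = 121393 + 10946 + 4181 + 610 + 233 + 89 + 8, which has 7 terms.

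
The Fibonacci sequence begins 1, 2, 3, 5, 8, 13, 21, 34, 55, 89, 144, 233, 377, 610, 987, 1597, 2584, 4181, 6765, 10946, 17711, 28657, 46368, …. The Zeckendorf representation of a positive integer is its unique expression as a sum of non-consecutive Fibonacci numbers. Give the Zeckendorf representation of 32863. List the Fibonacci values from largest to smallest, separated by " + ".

28657 ≤ 32863 < 46368, so take 28657; remainder 4206
4181 ≤ 4206 < 6765, so take 4181; remainder 25
21 ≤ 25 < 34, so take 21; remainder 4
3 ≤ 4 < 5, so take 3; remainder 1
1 ≤ 1 < 2, so take 1; remainder 0
So 32863 = 28657 + 4181 + 21 + 3 + 1, with no two terms consecutive in the sequence.

28657 + 4181 + 21 + 3 + 1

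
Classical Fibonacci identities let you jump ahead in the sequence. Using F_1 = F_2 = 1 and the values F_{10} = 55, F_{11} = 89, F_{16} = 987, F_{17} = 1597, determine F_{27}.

By the addition formula F_{m+n} = F_m F_{n+1} + F_{m−1} F_n with m=11, n=16: F_{27} = 89·1597 + 55·987 = 142133 + 54285 = 196418.

196418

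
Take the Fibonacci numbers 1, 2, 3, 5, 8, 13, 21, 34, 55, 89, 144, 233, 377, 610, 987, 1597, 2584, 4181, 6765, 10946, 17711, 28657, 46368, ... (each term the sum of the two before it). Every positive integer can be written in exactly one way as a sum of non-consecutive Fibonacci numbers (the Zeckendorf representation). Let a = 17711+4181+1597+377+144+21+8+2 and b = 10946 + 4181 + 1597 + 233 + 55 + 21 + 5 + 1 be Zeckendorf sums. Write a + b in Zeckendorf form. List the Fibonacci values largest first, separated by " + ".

The two numbers are 24041 and 17039, so their sum is 41080.
largest Fibonacci ≤ 41080 is 28657; 41080 − 28657 = 12423
largest Fibonacci ≤ 12423 is 10946; 12423 − 10946 = 1477
largest Fibonacci ≤ 1477 is 987; 1477 − 987 = 490
largest Fibonacci ≤ 490 is 377; 490 − 377 = 113
largest Fibonacci ≤ 113 is 89; 113 − 89 = 24
largest Fibonacci ≤ 24 is 21; 24 − 21 = 3
largest Fibonacci ≤ 3 is 3; 3 − 3 = 0

28657 + 10946 + 987 + 377 + 89 + 21 + 3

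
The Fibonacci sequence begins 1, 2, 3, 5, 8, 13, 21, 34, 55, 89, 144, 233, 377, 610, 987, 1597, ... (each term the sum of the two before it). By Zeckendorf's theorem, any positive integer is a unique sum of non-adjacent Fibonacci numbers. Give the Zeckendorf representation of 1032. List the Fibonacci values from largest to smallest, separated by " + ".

Greedy algorithm:
subtract 987 from 1032: 45 remains
subtract 34 from 45: 11 remains
subtract 8 from 11: 3 remains
subtract 3 from 3: 0 remains
So 1032 = 987 + 34 + 8 + 3, with no two terms consecutive in the sequence.

987 + 34 + 8 + 3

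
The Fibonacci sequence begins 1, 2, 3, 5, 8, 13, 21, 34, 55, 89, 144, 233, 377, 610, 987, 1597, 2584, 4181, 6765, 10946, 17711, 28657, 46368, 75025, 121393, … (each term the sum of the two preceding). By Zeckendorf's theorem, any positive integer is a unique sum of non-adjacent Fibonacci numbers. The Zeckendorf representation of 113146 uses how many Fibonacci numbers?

Repeatedly subtract the largest Fibonacci number that fits:
largest Fibonacci ≤ 113146 is 75025; 113146 − 75025 = 38121
largest Fibonacci ≤ 38121 is 28657; 38121 − 28657 = 9464
largest Fibonacci ≤ 9464 is 6765; 9464 − 6765 = 2699
largest Fibonacci ≤ 2699 is 2584; 2699 − 2584 = 115
largest Fibonacci ≤ 115 is 89; 115 − 89 = 26
largest Fibonacci ≤ 26 is 21; 26 − 21 = 5
largest Fibonacci ≤ 5 is 5; 5 − 5 = 0
113146 = 75025 + 28657 + 6765 + 2584 + 89 + 21 + 5, which has 7 terms.

7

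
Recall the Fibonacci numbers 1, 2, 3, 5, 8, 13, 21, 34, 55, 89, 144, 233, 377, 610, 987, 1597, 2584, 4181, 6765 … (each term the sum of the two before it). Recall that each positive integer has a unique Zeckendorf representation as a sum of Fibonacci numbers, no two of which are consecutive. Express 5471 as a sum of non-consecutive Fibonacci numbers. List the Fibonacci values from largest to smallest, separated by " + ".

4181 + 987 + 233 + 55 + 13 + 2

Greedy algorithm:
5471 − 4181 = 1290
1290 − 987 = 303
303 − 233 = 70
70 − 55 = 15
15 − 13 = 2
2 − 2 = 0
So 5471 = 4181 + 987 + 233 + 55 + 13 + 2, with no two terms consecutive in the sequence.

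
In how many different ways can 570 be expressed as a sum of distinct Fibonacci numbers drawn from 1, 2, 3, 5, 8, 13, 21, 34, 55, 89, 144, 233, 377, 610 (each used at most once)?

9

Each representation comes from the Zeckendorf form by replacing some F_k with F_{k−1} + F_{k−2} where possible.
570 = 377+144+34+13+2 = 377+144+34+8+5+2 = 377+89+55+34+13+2 = … (6 more), for 9 in all.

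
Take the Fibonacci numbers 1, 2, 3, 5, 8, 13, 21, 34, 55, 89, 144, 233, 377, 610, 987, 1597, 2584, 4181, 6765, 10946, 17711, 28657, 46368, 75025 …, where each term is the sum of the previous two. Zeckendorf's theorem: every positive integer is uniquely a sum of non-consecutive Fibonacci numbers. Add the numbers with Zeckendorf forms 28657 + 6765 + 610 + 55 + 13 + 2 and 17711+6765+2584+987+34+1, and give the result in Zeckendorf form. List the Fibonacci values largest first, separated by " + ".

46368 + 17711 + 89 + 13 + 3

The two numbers are 36102 and 28082, so their sum is 64184.
64184 − 46368 = 17816
17816 − 17711 = 105
105 − 89 = 16
16 − 13 = 3
3 − 3 = 0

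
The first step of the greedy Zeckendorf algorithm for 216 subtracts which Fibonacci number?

144

144 ≤ 216 < 233, so the largest Fibonacci number not exceeding 216 is 144.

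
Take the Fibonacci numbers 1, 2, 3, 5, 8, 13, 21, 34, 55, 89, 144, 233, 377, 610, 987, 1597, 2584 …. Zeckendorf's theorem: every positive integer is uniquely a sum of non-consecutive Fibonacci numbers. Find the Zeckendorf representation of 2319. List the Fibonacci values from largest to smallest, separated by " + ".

1597 + 610 + 89 + 21 + 2

2319: greatest Fibonacci not exceeding it is 1597, leaving 722
722: greatest Fibonacci not exceeding it is 610, leaving 112
112: greatest Fibonacci not exceeding it is 89, leaving 23
23: greatest Fibonacci not exceeding it is 21, leaving 2
2: greatest Fibonacci not exceeding it is 2, leaving 0
So 2319 = 1597 + 610 + 89 + 21 + 2, with no two terms consecutive in the sequence.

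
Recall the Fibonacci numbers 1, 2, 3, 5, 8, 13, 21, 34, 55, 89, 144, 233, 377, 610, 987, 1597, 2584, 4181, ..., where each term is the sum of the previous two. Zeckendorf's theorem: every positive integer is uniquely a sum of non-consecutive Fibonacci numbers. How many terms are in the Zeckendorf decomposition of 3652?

Repeatedly subtract the largest Fibonacci number that fits:
3652 − 2584 = 1068
1068 − 987 = 81
81 − 55 = 26
26 − 21 = 5
5 − 5 = 0
3652 = 2584 + 987 + 55 + 21 + 5, which has 5 terms.

5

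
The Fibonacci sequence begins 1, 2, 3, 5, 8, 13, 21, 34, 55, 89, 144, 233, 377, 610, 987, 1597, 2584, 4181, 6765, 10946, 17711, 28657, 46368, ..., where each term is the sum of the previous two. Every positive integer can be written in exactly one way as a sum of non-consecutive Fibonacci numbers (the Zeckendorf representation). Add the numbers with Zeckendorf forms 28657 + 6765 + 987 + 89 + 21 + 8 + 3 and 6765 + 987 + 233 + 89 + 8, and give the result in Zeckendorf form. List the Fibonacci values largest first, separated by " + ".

The two numbers are 36530 and 8082, so their sum is 44612.
Greedy algorithm:
28657 ≤ 44612 < 46368, so take 28657; remainder 15955
10946 ≤ 15955 < 17711, so take 10946; remainder 5009
4181 ≤ 5009 < 6765, so take 4181; remainder 828
610 ≤ 828 < 987, so take 610; remainder 218
144 ≤ 218 < 233, so take 144; remainder 74
55 ≤ 74 < 89, so take 55; remainder 19
13 ≤ 19 < 21, so take 13; remainder 6
5 ≤ 6 < 8, so take 5; remainder 1
1 ≤ 1 < 2, so take 1; remainder 0

28657 + 10946 + 4181 + 610 + 144 + 55 + 13 + 5 + 1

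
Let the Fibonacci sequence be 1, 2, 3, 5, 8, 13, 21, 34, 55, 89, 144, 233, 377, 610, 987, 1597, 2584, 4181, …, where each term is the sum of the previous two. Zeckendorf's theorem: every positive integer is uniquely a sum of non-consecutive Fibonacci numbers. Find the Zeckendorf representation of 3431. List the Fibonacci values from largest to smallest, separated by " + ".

2584 + 610 + 233 + 3 + 1

Greedy algorithm:
3431: greatest Fibonacci not exceeding it is 2584, leaving 847
847: greatest Fibonacci not exceeding it is 610, leaving 237
237: greatest Fibonacci not exceeding it is 233, leaving 4
4: greatest Fibonacci not exceeding it is 3, leaving 1
1: greatest Fibonacci not exceeding it is 1, leaving 0
So 3431 = 2584 + 610 + 233 + 3 + 1, with no two terms consecutive in the sequence.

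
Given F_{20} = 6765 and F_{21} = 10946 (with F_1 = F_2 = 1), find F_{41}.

165580141

By F_{2k+1} = F_k² + F_{k+1}²: F_{41} = 6765² + 10946² = 45765225 + 119814916 = 165580141.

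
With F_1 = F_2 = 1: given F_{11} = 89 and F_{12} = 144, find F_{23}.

By F_{2k+1} = F_k² + F_{k+1}²: F_{23} = 89² + 144² = 7921 + 20736 = 28657.

28657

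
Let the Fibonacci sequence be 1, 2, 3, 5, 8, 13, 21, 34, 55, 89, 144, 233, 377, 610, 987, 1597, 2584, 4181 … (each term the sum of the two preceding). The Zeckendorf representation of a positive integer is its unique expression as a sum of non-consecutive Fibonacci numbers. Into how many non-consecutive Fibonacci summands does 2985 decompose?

Repeatedly subtract the largest Fibonacci number that fits:
subtract 2584 from 2985: 401 remains
subtract 377 from 401: 24 remains
subtract 21 from 24: 3 remains
subtract 3 from 3: 0 remains
2985 = 2584 + 377 + 21 + 3, which has 4 terms.

4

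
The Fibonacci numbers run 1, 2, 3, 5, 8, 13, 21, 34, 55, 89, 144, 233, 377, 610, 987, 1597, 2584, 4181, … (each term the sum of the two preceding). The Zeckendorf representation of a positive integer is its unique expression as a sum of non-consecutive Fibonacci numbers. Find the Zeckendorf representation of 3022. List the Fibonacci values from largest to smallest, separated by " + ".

3022 − 2584 = 438
438 − 377 = 61
61 − 55 = 6
6 − 5 = 1
1 − 1 = 0
So 3022 = 2584 + 377 + 55 + 5 + 1, with no two terms consecutive in the sequence.

2584 + 377 + 55 + 5 + 1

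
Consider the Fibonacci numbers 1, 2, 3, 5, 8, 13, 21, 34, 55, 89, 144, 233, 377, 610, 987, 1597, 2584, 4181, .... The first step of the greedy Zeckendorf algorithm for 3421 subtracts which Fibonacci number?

2584 ≤ 3421 < 4181, so the largest Fibonacci number not exceeding 3421 is 2584.

2584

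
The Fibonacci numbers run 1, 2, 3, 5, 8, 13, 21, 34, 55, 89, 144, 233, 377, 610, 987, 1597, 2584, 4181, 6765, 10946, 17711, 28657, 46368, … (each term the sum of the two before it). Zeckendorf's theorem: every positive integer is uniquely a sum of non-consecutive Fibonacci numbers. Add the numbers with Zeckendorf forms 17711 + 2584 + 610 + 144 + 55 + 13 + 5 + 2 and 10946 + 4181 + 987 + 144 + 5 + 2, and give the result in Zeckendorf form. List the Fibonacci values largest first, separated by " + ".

The two numbers are 21124 and 16265, so their sum is 37389.
take 28657 (≤ 37389); 37389 − 28657 = 8732
take 6765 (≤ 8732); 8732 − 6765 = 1967
take 1597 (≤ 1967); 1967 − 1597 = 370
take 233 (≤ 370); 370 − 233 = 137
take 89 (≤ 137); 137 − 89 = 48
take 34 (≤ 48); 48 − 34 = 14
take 13 (≤ 14); 14 − 13 = 1
take 1 (≤ 1); 1 − 1 = 0

28657 + 6765 + 1597 + 233 + 89 + 34 + 13 + 1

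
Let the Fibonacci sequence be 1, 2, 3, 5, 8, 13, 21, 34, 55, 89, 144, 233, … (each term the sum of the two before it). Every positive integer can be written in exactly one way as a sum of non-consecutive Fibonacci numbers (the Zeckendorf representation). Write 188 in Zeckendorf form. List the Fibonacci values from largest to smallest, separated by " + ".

largest Fibonacci ≤ 188 is 144; 188 − 144 = 44
largest Fibonacci ≤ 44 is 34; 44 − 34 = 10
largest Fibonacci ≤ 10 is 8; 10 − 8 = 2
largest Fibonacci ≤ 2 is 2; 2 − 2 = 0
So 188 = 144 + 34 + 8 + 2, with no two terms consecutive in the sequence.

144 + 34 + 8 + 2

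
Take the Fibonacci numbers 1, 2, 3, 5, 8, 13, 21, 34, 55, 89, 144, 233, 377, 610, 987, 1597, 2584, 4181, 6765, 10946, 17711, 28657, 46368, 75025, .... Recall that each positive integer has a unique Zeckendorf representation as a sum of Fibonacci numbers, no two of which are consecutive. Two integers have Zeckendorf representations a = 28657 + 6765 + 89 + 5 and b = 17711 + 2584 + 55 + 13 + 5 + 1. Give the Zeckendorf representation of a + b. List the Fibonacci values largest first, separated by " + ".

46368 + 6765 + 2584 + 144 + 21 + 3

The two numbers are 35516 and 20369, so their sum is 55885.
Repeatedly subtract the largest Fibonacci number that fits:
largest Fibonacci ≤ 55885 is 46368; 55885 − 46368 = 9517
largest Fibonacci ≤ 9517 is 6765; 9517 − 6765 = 2752
largest Fibonacci ≤ 2752 is 2584; 2752 − 2584 = 168
largest Fibonacci ≤ 168 is 144; 168 − 144 = 24
largest Fibonacci ≤ 24 is 21; 24 − 21 = 3
largest Fibonacci ≤ 3 is 3; 3 − 3 = 0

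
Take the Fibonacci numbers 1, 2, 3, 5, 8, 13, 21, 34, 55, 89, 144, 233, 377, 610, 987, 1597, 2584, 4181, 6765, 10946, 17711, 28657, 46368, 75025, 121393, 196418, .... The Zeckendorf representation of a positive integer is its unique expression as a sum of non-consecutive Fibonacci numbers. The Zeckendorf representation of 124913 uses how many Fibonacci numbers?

7

take 121393 (≤ 124913); 124913 − 121393 = 3520
take 2584 (≤ 3520); 3520 − 2584 = 936
take 610 (≤ 936); 936 − 610 = 326
take 233 (≤ 326); 326 − 233 = 93
take 89 (≤ 93); 93 − 89 = 4
take 3 (≤ 4); 4 − 3 = 1
take 1 (≤ 1); 1 − 1 = 0
124913 = 121393 + 2584 + 610 + 233 + 89 + 3 + 1, which has 7 terms.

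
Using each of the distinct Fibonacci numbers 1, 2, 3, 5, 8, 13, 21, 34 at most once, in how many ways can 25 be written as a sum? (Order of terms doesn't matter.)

2

Starting from the Zeckendorf form and repeatedly splitting a term F_k into F_{k−1} + F_{k−2} (when neither is already used) reaches every representation.
25 = 21+3+1 = 13+8+3+1 — 2 representations.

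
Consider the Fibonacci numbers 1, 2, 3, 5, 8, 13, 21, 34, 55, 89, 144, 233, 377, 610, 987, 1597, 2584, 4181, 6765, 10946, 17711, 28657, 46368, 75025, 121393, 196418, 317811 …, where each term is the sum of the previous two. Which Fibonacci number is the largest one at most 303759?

196418 ≤ 303759 < 317811, so the largest Fibonacci number not exceeding 303759 is 196418.

196418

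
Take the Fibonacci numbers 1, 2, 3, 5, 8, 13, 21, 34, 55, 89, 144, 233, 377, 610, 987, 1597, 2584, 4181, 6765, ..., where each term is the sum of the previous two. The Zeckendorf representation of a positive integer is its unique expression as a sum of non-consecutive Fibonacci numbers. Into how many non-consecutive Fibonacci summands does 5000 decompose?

6

Greedily peel off the largest Fibonacci term at each step:
5000: greatest Fibonacci not exceeding it is 4181, leaving 819
819: greatest Fibonacci not exceeding it is 610, leaving 209
209: greatest Fibonacci not exceeding it is 144, leaving 65
65: greatest Fibonacci not exceeding it is 55, leaving 10
10: greatest Fibonacci not exceeding it is 8, leaving 2
2: greatest Fibonacci not exceeding it is 2, leaving 0
5000 = 4181 + 610 + 144 + 55 + 8 + 2, which has 6 terms.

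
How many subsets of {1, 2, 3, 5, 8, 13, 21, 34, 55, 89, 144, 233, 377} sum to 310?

10

Each representation comes from the Zeckendorf form by replacing some F_k with F_{k−1} + F_{k−2} where possible.
310 = 233+55+21+1 = 233+55+13+8+1 = 144+89+55+21+1 = 233+55+13+5+3+1 = 233+34+21+13+8+1 = … (5 more), for 10 in all.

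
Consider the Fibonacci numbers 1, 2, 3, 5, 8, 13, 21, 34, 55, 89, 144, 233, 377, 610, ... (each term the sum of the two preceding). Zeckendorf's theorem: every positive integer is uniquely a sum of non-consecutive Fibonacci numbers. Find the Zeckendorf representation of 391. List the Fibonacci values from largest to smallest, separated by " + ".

Repeatedly subtract the largest Fibonacci number that fits:
391: greatest Fibonacci not exceeding it is 377, leaving 14
14: greatest Fibonacci not exceeding it is 13, leaving 1
1: greatest Fibonacci not exceeding it is 1, leaving 0
So 391 = 377 + 13 + 1, with no two terms consecutive in the sequence.

377 + 13 + 1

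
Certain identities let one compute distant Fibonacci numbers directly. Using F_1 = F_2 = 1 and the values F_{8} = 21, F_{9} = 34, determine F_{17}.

1597

By the addition formula F_{m+n} = F_m F_{n+1} + F_{m−1} F_n with m=9, n=8: F_{17} = 34·34 + 21·21 = 1156 + 441 = 1597.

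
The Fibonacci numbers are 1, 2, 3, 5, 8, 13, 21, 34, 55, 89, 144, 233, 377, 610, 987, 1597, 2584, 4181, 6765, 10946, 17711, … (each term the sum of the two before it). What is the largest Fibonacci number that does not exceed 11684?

10946 ≤ 11684 < 17711, so the largest Fibonacci number not exceeding 11684 is 10946.

10946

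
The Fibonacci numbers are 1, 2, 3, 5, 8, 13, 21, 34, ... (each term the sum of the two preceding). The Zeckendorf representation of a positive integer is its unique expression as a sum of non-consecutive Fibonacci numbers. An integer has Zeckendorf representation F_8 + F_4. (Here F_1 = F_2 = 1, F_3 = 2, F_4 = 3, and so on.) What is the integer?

F_8 + F_4 = 21 + 3 = 24.

24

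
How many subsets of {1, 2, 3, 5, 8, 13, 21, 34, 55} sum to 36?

Each representation comes from the Zeckendorf form by replacing some F_k with F_{k−1} + F_{k−2} where possible.
36 = 34+2 = 21+13+2 = 21+8+5+2 — 3 representations.

3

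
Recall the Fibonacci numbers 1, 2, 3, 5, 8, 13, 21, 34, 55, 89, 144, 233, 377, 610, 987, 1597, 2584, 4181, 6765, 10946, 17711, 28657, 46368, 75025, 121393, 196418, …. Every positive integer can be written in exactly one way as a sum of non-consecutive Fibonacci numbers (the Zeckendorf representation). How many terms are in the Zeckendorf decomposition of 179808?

largest Fibonacci ≤ 179808 is 121393; 179808 − 121393 = 58415
largest Fibonacci ≤ 58415 is 46368; 58415 − 46368 = 12047
largest Fibonacci ≤ 12047 is 10946; 12047 − 10946 = 1101
largest Fibonacci ≤ 1101 is 987; 1101 − 987 = 114
largest Fibonacci ≤ 114 is 89; 114 − 89 = 25
largest Fibonacci ≤ 25 is 21; 25 − 21 = 4
largest Fibonacci ≤ 4 is 3; 4 − 3 = 1
largest Fibonacci ≤ 1 is 1; 1 − 1 = 0
179808 = 121393 + 46368 + 10946 + 987 + 89 + 21 + 3 + 1, which has 8 terms.

8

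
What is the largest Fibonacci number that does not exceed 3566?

2584 ≤ 3566 < 4181, so the largest Fibonacci number not exceeding 3566 is 2584.

2584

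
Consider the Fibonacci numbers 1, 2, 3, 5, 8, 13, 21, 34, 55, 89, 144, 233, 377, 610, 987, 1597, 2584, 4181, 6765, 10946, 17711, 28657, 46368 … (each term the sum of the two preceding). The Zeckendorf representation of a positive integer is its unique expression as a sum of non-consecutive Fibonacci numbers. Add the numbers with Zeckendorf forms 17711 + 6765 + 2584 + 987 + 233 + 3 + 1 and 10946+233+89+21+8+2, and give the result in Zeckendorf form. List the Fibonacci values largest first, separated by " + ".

The two numbers are 28284 and 11299, so their sum is 39583.
take 28657 (≤ 39583); 39583 − 28657 = 10926
take 6765 (≤ 10926); 10926 − 6765 = 4161
take 2584 (≤ 4161); 4161 − 2584 = 1577
take 987 (≤ 1577); 1577 − 987 = 590
take 377 (≤ 590); 590 − 377 = 213
take 144 (≤ 213); 213 − 144 = 69
take 55 (≤ 69); 69 − 55 = 14
take 13 (≤ 14); 14 − 13 = 1
take 1 (≤ 1); 1 − 1 = 0

28657 + 6765 + 2584 + 987 + 377 + 144 + 55 + 13 + 1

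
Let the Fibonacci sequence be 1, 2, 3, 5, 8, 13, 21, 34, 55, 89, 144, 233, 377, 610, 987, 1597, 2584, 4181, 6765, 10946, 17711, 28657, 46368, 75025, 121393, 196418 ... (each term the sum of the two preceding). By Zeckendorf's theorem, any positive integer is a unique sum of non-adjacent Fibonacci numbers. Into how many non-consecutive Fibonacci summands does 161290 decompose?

Greedy algorithm:
subtract 121393 from 161290: 39897 remains
subtract 28657 from 39897: 11240 remains
subtract 10946 from 11240: 294 remains
subtract 233 from 294: 61 remains
subtract 55 from 61: 6 remains
subtract 5 from 6: 1 remains
subtract 1 from 1: 0 remains
161290 = 121393 + 28657 + 10946 + 233 + 55 + 5 + 1, which has 7 terms.

7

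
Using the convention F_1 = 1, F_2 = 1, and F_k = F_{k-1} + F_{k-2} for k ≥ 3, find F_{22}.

17711

Iterating the recurrence up to F_{18} = 2584 and F_{17} = 1597:
F_{19} = F_{18} + F_{17} = 2584 + 1597 = 4181
F_{20} = F_{19} + F_{18} = 4181 + 2584 = 6765
F_{21} = F_{20} + F_{19} = 6765 + 4181 = 10946
F_{22} = F_{21} + F_{20} = 10946 + 6765 = 17711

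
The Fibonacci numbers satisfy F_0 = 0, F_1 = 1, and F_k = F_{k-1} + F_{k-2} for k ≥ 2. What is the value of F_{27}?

196418

Iterating the recurrence up to F_{19} = 4181 and F_{18} = 2584:
F_{20} = F_{19} + F_{18} = 4181 + 2584 = 6765
F_{21} = F_{20} + F_{19} = 6765 + 4181 = 10946
F_{22} = F_{21} + F_{20} = 10946 + 6765 = 17711
F_{23} = F_{22} + F_{21} = 17711 + 10946 = 28657
F_{24} = F_{23} + F_{22} = 28657 + 17711 = 46368
F_{25} = F_{24} + F_{23} = 46368 + 28657 = 75025
F_{26} = F_{25} + F_{24} = 75025 + 46368 = 121393
F_{27} = F_{26} + F_{25} = 121393 + 75025 = 196418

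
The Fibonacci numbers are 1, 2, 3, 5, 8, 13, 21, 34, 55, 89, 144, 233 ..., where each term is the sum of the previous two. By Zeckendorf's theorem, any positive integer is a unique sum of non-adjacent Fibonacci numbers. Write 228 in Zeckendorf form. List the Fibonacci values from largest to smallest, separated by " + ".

144 + 55 + 21 + 8

Greedy algorithm:
subtract 144 from 228: 84 remains
subtract 55 from 84: 29 remains
subtract 21 from 29: 8 remains
subtract 8 from 8: 0 remains
So 228 = 144 + 55 + 21 + 8, with no two terms consecutive in the sequence.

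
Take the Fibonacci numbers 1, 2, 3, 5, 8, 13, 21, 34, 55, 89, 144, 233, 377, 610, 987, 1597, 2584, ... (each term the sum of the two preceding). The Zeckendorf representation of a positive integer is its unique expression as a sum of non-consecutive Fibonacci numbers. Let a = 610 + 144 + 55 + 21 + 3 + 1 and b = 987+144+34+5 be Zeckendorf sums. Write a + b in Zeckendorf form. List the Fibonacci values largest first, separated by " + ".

1597 + 377 + 21 + 8 + 1

The two numbers are 834 and 1170, so their sum is 2004.
2004 − 1597 = 407
407 − 377 = 30
30 − 21 = 9
9 − 8 = 1
1 − 1 = 0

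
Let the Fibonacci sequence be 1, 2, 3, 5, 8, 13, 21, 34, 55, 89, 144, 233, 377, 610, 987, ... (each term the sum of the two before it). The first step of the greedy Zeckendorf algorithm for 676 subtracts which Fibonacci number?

610

610 ≤ 676 < 987, so the largest Fibonacci number not exceeding 676 is 610.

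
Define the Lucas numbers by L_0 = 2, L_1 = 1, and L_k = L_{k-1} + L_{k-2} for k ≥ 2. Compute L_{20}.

15127

Iterating the recurrence up to L_{12} = 322 and L_{11} = 199:
L_{13} = L_{12} + L_{11} = 322 + 199 = 521
L_{14} = L_{13} + L_{12} = 521 + 322 = 843
L_{15} = L_{14} + L_{13} = 843 + 521 = 1364
L_{16} = L_{15} + L_{14} = 1364 + 843 = 2207
L_{17} = L_{16} + L_{15} = 2207 + 1364 = 3571
L_{18} = L_{17} + L_{16} = 3571 + 2207 = 5778
L_{19} = L_{18} + L_{17} = 5778 + 3571 = 9349
L_{20} = L_{19} + L_{18} = 9349 + 5778 = 15127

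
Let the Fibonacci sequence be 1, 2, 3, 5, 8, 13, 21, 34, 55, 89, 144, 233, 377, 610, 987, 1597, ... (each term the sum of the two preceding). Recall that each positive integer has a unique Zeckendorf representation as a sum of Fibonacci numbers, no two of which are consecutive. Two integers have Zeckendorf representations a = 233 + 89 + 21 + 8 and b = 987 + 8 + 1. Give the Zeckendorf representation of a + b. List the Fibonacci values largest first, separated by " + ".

987 + 233 + 89 + 34 + 3 + 1

The two numbers are 351 and 996, so their sum is 1347.
Greedily peel off the largest Fibonacci term at each step:
subtract 987 from 1347: 360 remains
subtract 233 from 360: 127 remains
subtract 89 from 127: 38 remains
subtract 34 from 38: 4 remains
subtract 3 from 4: 1 remains
subtract 1 from 1: 0 remains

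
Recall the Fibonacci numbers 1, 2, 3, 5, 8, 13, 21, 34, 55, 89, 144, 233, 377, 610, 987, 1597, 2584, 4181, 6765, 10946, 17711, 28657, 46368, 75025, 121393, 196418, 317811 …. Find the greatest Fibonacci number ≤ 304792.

196418

196418 ≤ 304792 < 317811, so the largest Fibonacci number not exceeding 304792 is 196418.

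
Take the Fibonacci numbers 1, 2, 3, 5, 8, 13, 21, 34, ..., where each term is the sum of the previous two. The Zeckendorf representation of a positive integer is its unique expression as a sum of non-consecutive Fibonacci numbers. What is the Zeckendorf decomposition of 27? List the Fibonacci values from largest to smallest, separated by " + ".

take 21 (≤ 27); 27 − 21 = 6
take 5 (≤ 6); 6 − 5 = 1
take 1 (≤ 1); 1 − 1 = 0
So 27 = 21 + 5 + 1, with no two terms consecutive in the sequence.

21 + 5 + 1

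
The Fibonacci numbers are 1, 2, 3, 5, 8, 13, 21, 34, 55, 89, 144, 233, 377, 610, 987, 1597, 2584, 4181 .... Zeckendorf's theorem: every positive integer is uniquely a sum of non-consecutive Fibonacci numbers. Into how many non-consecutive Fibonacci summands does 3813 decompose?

subtract 2584 from 3813: 1229 remains
subtract 987 from 1229: 242 remains
subtract 233 from 242: 9 remains
subtract 8 from 9: 1 remains
subtract 1 from 1: 0 remains
3813 = 2584 + 987 + 233 + 8 + 1, which has 5 terms.

5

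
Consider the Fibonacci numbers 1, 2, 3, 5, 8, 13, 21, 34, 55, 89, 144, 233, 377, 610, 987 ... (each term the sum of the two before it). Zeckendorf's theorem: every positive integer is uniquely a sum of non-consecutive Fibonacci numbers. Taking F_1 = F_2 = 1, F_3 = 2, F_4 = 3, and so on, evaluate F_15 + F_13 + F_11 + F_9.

966

F_15 + F_13 + F_11 + F_9 = 610 + 233 + 89 + 34 = 966.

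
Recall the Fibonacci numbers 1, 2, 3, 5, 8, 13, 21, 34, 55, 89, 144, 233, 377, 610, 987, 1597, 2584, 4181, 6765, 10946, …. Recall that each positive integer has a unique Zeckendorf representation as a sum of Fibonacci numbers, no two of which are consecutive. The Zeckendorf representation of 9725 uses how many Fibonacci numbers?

8

largest Fibonacci ≤ 9725 is 6765; 9725 − 6765 = 2960
largest Fibonacci ≤ 2960 is 2584; 2960 − 2584 = 376
largest Fibonacci ≤ 376 is 233; 376 − 233 = 143
largest Fibonacci ≤ 143 is 89; 143 − 89 = 54
largest Fibonacci ≤ 54 is 34; 54 − 34 = 20
largest Fibonacci ≤ 20 is 13; 20 − 13 = 7
largest Fibonacci ≤ 7 is 5; 7 − 5 = 2
largest Fibonacci ≤ 2 is 2; 2 − 2 = 0
9725 = 6765 + 2584 + 233 + 89 + 34 + 13 + 5 + 2, which has 8 terms.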